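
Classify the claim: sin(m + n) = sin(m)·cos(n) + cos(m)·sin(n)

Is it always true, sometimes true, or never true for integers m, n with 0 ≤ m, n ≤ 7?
The identity holds for every pair in the range. For instance at (m, n) = (5, 5): both sides equal sin(10) ≈ -0.544.

Answer: Always true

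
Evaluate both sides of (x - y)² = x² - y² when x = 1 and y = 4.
LHS = (1 - 4)² = 9
RHS = 1² - 4² = -15

LHS ≠ RHS, so the equation does not hold here.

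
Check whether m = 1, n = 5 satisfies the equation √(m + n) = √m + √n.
Substituting m = 1, n = 5:

LHS = √(1 + 5) = √(6) ≈ 2.449
RHS = √1 + √5 = 1 + √(5) ≈ 3.236

LHS ≠ RHS, so the equation does not hold at this point.

Answer: Fails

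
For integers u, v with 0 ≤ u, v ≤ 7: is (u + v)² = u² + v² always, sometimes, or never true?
It holds at (u, v) = (4, 0) (both sides equal 16), but fails at (u, v) = (3, 6) (LHS = 81, RHS = 45).

Answer: Sometimes true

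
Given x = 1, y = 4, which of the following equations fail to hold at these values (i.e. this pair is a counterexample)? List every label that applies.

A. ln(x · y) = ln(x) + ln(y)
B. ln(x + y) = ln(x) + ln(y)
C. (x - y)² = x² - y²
B, C

Evaluating each claim at the given values:
A. LHS = ln(4) ≈ 1.386, RHS = ln(4) ≈ 1.386 → holds here (LHS = RHS)
B. LHS = ln(5) ≈ 1.609, RHS = ln(4) ≈ 1.386 → fails here (LHS ≠ RHS)
C. LHS = 9, RHS = -15 → fails here (LHS ≠ RHS)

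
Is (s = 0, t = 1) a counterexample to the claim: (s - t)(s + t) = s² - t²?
Substituting s = 0, t = 1:
LHS = (0 - 1)(0 + 1) = -1
RHS = 0² - 1² = -1

The sides agree, so this pair does not disprove the claim.

Answer: No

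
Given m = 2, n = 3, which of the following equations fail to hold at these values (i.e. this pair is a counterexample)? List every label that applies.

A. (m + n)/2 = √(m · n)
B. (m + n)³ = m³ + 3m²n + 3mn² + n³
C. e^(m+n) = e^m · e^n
Evaluating each claim at the given values:
A. LHS = 5/2, RHS = √(6) ≈ 2.449 → fails here (LHS ≠ RHS)
B. LHS = 125, RHS = 125 → holds here (LHS = RHS)
C. LHS = e^5 ≈ 148.4, RHS = e^5 ≈ 148.4 → holds here (LHS = RHS)

Answer: A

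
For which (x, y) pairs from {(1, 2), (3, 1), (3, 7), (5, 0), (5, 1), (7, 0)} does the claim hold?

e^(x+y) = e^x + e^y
Testing each pair:
(1, 2): LHS = e^3 ≈ 20.09, RHS = e + e^2 ≈ 10.11 → fails
(3, 1): LHS = e^4 ≈ 54.6, RHS = e + e^3 ≈ 22.8 → fails
(3, 7): LHS = e^10 ≈ 22026.5, RHS = e^3 + e^7 ≈ 1117 → fails
(5, 0): LHS = e^5 ≈ 148.4, RHS = 1 + e^5 ≈ 149.4 → fails
(5, 1): LHS = e^6 ≈ 403.4, RHS = e + e^5 ≈ 151.1 → fails
(7, 0): LHS = e^7 ≈ 1097, RHS = 1 + e^7 ≈ 1098 → fails

No pair satisfies the claim.

Answer: None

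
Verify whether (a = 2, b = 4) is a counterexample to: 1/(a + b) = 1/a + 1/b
Substituting a = 2, b = 4:
LHS = 1/(2 + 4) = 1/6
RHS = 1/2 + 1/4 = 3/4

Since LHS ≠ RHS, this pair disproves the claim.

Answer: Yes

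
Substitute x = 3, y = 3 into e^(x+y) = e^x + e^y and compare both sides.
LHS = e^(3+3) = e^6 ≈ 403.4
RHS = e^3 + e^3 = 2·e^3 ≈ 40.17

LHS ≠ RHS (they differ by about 363.3), so the equation does not hold here.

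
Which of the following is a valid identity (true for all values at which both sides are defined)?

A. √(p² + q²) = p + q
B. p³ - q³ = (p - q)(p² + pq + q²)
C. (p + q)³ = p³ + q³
A: fails at (3, 4) — LHS = 5, RHS = 7.
B: holds — e.g. at (3, 4), both sides equal -37.
C: fails at (5, 8) — LHS = 2197, RHS = 637.

Answer: B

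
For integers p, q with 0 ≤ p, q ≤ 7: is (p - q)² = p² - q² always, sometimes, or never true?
It holds at (p, q) = (7, 0) (both sides equal 49), but fails at (p, q) = (6, 1) (LHS = 25, RHS = 35).

Answer: Sometimes true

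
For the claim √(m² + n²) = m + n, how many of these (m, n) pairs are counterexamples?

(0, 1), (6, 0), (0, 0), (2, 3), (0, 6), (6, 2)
2

Testing each pair:
(0, 1): LHS = 1, RHS = 1 → satisfies claim
(6, 0): LHS = 6, RHS = 6 → satisfies claim
(0, 0): LHS = 0, RHS = 0 → satisfies claim
(2, 3): LHS = √(13) ≈ 3.606, RHS = 5 → counterexample
(0, 6): LHS = 6, RHS = 6 → satisfies claim
(6, 2): LHS = 2·√(10) ≈ 6.325, RHS = 8 → counterexample

That makes 2 counterexamples.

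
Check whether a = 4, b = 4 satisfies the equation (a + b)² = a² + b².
Substituting a = 4, b = 4:

LHS = (4 + 4)² = 64
RHS = 4² + 4² = 32

LHS ≠ RHS, so the equation does not hold at this point.

Answer: Fails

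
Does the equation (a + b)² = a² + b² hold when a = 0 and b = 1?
Holds

Substituting a = 0, b = 1:

LHS = (0 + 1)² = 1
RHS = 0² + 1² = 1

LHS = RHS, so the equation holds at this point.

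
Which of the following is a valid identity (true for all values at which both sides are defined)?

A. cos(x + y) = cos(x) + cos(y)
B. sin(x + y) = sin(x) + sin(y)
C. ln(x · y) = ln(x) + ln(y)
A: fails at (4, 4) — LHS = cos(8) ≈ -0.1455, RHS = 2·cos(4) ≈ -1.307.
B: fails at (1, 4) — LHS = sin(5) ≈ -0.9589, RHS = sin(4) + sin(1) ≈ 0.08467.
C: holds — e.g. at (3, 5), both sides equal ln(15) ≈ 2.708.

Answer: C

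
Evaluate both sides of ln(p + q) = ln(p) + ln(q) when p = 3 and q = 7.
LHS = ln(3 + 7) = ln(10) ≈ 2.303
RHS = ln(3) + ln(7) ≈ 3.045

LHS ≠ RHS (they differ by about 0.7419), so the equation does not hold here.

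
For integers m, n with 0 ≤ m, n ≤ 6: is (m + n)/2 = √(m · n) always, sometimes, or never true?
It holds at (m, n) = (6, 6) (both sides equal 6), but fails at (m, n) = (2, 3) (LHS = 5/2, RHS = √(6) ≈ 2.449).

Answer: Sometimes true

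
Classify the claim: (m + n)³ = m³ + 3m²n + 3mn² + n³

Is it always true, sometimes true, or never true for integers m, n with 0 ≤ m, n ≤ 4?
The identity holds for every pair in the range. For instance at (m, n) = (2, 2): both sides equal 64.

Answer: Always true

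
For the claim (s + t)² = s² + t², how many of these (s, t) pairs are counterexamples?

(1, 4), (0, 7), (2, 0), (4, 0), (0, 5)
1

Testing each pair:
(1, 4): LHS = 25, RHS = 17 → counterexample
(0, 7): LHS = 49, RHS = 49 → satisfies claim
(2, 0): LHS = 4, RHS = 4 → satisfies claim
(4, 0): LHS = 16, RHS = 16 → satisfies claim
(0, 5): LHS = 25, RHS = 25 → satisfies claim

That makes 1 counterexample.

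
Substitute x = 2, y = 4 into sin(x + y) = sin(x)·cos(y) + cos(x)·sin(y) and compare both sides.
LHS = sin(2 + 4) = sin(6) ≈ -0.2794
RHS = sin(2)·cos(4) + cos(2)·sin(4) = sin(2)·cos(4) + sin(4)·cos(2) ≈ -0.2794

LHS = RHS: the two sides agree.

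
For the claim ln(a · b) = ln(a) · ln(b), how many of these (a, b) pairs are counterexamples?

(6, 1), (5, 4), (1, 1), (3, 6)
3

Testing each pair:
(6, 1): LHS = ln(6) ≈ 1.792, RHS = 0 → counterexample
(5, 4): LHS = ln(20) ≈ 2.996, RHS = ln(4)·ln(5) ≈ 2.231 → counterexample
(1, 1): LHS = 0, RHS = 0 → satisfies claim
(3, 6): LHS = ln(18) ≈ 2.89, RHS = ln(3)·ln(6) ≈ 1.968 → counterexample

That makes 3 counterexamples.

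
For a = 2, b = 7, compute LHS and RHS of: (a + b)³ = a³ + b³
LHS = (2 + 7)³ = 729
RHS = 2³ + 7³ = 351

LHS ≠ RHS, so the equation does not hold here.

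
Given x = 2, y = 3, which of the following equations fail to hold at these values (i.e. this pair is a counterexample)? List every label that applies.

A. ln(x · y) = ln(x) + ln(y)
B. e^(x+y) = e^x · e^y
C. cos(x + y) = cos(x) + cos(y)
C

Evaluating each claim at the given values:
A. LHS = ln(6) ≈ 1.792, RHS = ln(2) + ln(3) ≈ 1.792 → holds here (LHS = RHS)
B. LHS = e^5 ≈ 148.4, RHS = e^5 ≈ 148.4 → holds here (LHS = RHS)
C. LHS = cos(5) ≈ 0.2837, RHS = cos(3) + cos(2) ≈ -1.406 → fails here (LHS ≠ RHS)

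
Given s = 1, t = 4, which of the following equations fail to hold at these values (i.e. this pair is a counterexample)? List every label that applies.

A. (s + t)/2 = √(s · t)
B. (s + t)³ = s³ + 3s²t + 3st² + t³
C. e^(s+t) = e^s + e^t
A, C

Evaluating each claim at the given values:
A. LHS = 5/2, RHS = 2 → fails here (LHS ≠ RHS)
B. LHS = 125, RHS = 125 → holds here (LHS = RHS)
C. LHS = e^5 ≈ 148.4, RHS = e + e^4 ≈ 57.32 → fails here (LHS ≠ RHS)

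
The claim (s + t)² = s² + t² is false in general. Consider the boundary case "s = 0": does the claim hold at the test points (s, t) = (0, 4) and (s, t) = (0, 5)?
Yes, holds at both test points

At (0, 4): LHS = 16, RHS = 16 → equal
At (0, 5): LHS = 25, RHS = 25 → equal

So the claim does hold at both of these boundary points, even though it is not an identity.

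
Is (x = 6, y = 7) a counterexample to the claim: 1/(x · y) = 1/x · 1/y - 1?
Substituting x = 6, y = 7:
LHS = 1/(6 · 7) = 1/42
RHS = 1/6 · 1/7 - 1 = -41/42

Since LHS ≠ RHS, this pair disproves the claim.

Answer: Yes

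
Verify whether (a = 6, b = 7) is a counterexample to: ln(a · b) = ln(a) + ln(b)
No

Substituting a = 6, b = 7:
LHS = ln(6 · 7) = ln(42) ≈ 3.738
RHS = ln(6) + ln(7) ≈ 3.738

The sides agree, so this pair does not disprove the claim.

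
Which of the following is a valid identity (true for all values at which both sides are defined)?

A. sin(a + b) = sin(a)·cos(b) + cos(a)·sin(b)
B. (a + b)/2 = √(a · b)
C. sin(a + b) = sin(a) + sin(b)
A

A: holds — e.g. at (0, 1), both sides equal sin(1) ≈ 0.8415.
B: fails at (4, 5) — LHS = 9/2, RHS = 2·√(5) ≈ 4.472.
C: fails at (1, 2) — LHS = sin(3) ≈ 0.1411, RHS = sin(1) + sin(2) ≈ 1.751.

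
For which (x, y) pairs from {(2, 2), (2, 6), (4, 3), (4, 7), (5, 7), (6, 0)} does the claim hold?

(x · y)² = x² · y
Testing each pair:
(2, 2): LHS = 16, RHS = 8 → fails
(2, 6): LHS = 144, RHS = 24 → fails
(4, 3): LHS = 144, RHS = 48 → fails
(4, 7): LHS = 784, RHS = 112 → fails
(5, 7): LHS = 1225, RHS = 175 → fails
(6, 0): LHS = 0, RHS = 0 → holds

1 of 6 pairs satisfies the claim.

Answer: (6, 0)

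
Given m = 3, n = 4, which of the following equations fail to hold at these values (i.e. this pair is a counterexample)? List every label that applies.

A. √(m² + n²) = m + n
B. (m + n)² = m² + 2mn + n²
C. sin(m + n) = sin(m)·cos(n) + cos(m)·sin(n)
Evaluating each claim at the given values:
A. LHS = 5, RHS = 7 → fails here (LHS ≠ RHS)
B. LHS = 49, RHS = 49 → holds here (LHS = RHS)
C. LHS = sin(7) ≈ 0.657, RHS = sin(3)·cos(4) + sin(4)·cos(3) ≈ 0.657 → holds here (LHS = RHS)

Answer: A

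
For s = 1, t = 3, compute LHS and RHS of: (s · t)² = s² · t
LHS = (1 · 3)² = 9
RHS = 1² · 3 = 3

LHS ≠ RHS, so the equation does not hold here.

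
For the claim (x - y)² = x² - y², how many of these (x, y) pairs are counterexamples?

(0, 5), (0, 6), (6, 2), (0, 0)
Testing each pair:
(0, 5): LHS = 25, RHS = -25 → counterexample
(0, 6): LHS = 36, RHS = -36 → counterexample
(6, 2): LHS = 16, RHS = 32 → counterexample
(0, 0): LHS = 0, RHS = 0 → satisfies claim

That makes 3 counterexamples.

Answer: 3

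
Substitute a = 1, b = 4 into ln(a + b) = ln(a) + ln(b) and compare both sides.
LHS = ln(1 + 4) = ln(5) ≈ 1.609
RHS = ln(1) + ln(4) = ln(4) ≈ 1.386

LHS ≠ RHS (they differ by about 0.2231), so the equation does not hold here.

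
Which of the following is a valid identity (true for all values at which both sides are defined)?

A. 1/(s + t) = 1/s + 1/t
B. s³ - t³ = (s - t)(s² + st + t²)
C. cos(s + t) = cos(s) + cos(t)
B

A: fails at (3, 3) — LHS = 1/6, RHS = 2/3.
B: holds — e.g. at (2, 7), both sides equal -335.
C: fails at (1, 3) — LHS = cos(4) ≈ -0.6536, RHS = cos(3) + cos(1) ≈ -0.4497.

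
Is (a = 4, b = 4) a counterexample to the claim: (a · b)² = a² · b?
Yes

Substituting a = 4, b = 4:
LHS = (4 · 4)² = 256
RHS = 4² · 4 = 64

Since LHS ≠ RHS, this pair disproves the claim.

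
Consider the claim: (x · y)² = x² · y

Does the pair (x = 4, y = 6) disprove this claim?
Yes

Substituting x = 4, y = 6:
LHS = (4 · 6)² = 576
RHS = 4² · 6 = 96

Since LHS ≠ RHS, this pair disproves the claim.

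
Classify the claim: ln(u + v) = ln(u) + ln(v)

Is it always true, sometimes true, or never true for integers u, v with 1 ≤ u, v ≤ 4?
It holds at (u, v) = (2, 2) (both sides equal ln(4) ≈ 1.386), but fails at (u, v) = (3, 3) (LHS = ln(6) ≈ 1.792, RHS = 2·ln(3) ≈ 2.197).

Answer: Sometimes true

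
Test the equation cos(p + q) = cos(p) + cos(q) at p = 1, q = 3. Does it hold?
Fails

Substituting p = 1, q = 3:

LHS = cos(1 + 3) = cos(4) ≈ -0.6536
RHS = cos(1) + cos(3) ≈ -0.4497

LHS ≠ RHS, so the equation does not hold at this point.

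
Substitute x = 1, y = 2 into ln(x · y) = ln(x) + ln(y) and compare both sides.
LHS = ln(1 · 2) = ln(2) ≈ 0.6931
RHS = ln(1) + ln(2) = ln(2) ≈ 0.6931

LHS = RHS: the two sides agree.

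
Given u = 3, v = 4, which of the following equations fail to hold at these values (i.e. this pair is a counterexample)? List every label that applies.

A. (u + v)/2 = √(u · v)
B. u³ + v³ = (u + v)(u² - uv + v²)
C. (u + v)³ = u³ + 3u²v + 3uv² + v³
Evaluating each claim at the given values:
A. LHS = 7/2, RHS = 2·√(3) ≈ 3.464 → fails here (LHS ≠ RHS)
B. LHS = 91, RHS = 91 → holds here (LHS = RHS)
C. LHS = 343, RHS = 343 → holds here (LHS = RHS)

Answer: A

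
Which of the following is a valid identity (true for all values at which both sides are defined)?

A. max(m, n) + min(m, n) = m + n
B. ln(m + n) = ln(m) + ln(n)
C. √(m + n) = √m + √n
A

A: holds — e.g. at (5, 5), both sides equal 10.
B: fails at (3, 3) — LHS = ln(6) ≈ 1.792, RHS = 2·ln(3) ≈ 2.197.
C: fails at (5, 5) — LHS = √(10) ≈ 3.162, RHS = 2·√(5) ≈ 4.472.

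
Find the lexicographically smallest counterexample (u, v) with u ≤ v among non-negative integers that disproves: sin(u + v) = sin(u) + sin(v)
Substituting (1, 1) into the claim:
LHS = sin(1 + 1) = sin(2) ≈ 0.9093
RHS = sin(1) + sin(1) = 2·sin(1) ≈ 1.683

Since LHS ≠ RHS, this pair disproves the claim, and no lexicographically smaller pair (u ≤ v, non-negative integers) does.

For instance (2, 6) is also a counterexample (LHS = sin(8) ≈ 0.9894, RHS = sin(6) + sin(2) ≈ 0.6299), but it's lexicographically larger.

Answer: (u, v) = (1, 1)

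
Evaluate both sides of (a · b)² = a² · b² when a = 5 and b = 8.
LHS = (5 · 8)² = 1600
RHS = 5² · 8² = 1600

LHS = RHS: the two sides agree.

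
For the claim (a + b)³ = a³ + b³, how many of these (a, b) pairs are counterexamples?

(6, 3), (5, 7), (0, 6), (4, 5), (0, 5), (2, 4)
Testing each pair:
(6, 3): LHS = 729, RHS = 243 → counterexample
(5, 7): LHS = 1728, RHS = 468 → counterexample
(0, 6): LHS = 216, RHS = 216 → satisfies claim
(4, 5): LHS = 729, RHS = 189 → counterexample
(0, 5): LHS = 125, RHS = 125 → satisfies claim
(2, 4): LHS = 216, RHS = 72 → counterexample

That makes 4 counterexamples.

Answer: 4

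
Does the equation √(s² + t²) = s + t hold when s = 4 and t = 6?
Fails

Substituting s = 4, t = 6:

LHS = √(4² + 6²) = 2·√(13) ≈ 7.211
RHS = 4 + 6 = 10

LHS ≠ RHS, so the equation does not hold at this point.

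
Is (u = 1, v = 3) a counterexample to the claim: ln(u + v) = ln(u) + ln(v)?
Substituting u = 1, v = 3:
LHS = ln(1 + 3) = ln(4) ≈ 1.386
RHS = ln(1) + ln(3) = ln(3) ≈ 1.099

Since LHS ≠ RHS, this pair disproves the claim.

Answer: Yes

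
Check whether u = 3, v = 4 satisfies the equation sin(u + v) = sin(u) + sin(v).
Fails

Substituting u = 3, v = 4:

LHS = sin(3 + 4) = sin(7) ≈ 0.657
RHS = sin(3) + sin(4) ≈ -0.6157

LHS ≠ RHS, so the equation does not hold at this point.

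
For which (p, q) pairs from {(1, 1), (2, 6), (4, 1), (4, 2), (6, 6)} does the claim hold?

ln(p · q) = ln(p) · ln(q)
Testing each pair:
(1, 1): LHS = 0, RHS = 0 → holds
(2, 6): LHS = ln(12) ≈ 2.485, RHS = ln(2)·ln(6) ≈ 1.242 → fails
(4, 1): LHS = ln(4) ≈ 1.386, RHS = 0 → fails
(4, 2): LHS = ln(8) ≈ 2.079, RHS = ln(2)·ln(4) ≈ 0.9609 → fails
(6, 6): LHS = ln(36) ≈ 3.584, RHS = ln(6)² ≈ 3.21 → fails

1 of 5 pairs satisfies the claim.

Answer: (1, 1)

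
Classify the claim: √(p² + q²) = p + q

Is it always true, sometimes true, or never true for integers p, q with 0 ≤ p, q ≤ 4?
Sometimes true

It holds at (p, q) = (3, 0) (both sides equal 3), but fails at (p, q) = (3, 2) (LHS = √(13) ≈ 3.606, RHS = 5).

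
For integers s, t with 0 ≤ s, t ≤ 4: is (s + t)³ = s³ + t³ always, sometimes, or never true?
Sometimes true

It holds at (s, t) = (0, 4) (both sides equal 64), but fails at (s, t) = (1, 3) (LHS = 64, RHS = 28).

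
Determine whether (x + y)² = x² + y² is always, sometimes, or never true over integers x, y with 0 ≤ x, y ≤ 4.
It holds at (x, y) = (3, 0) (both sides equal 9), but fails at (x, y) = (2, 4) (LHS = 36, RHS = 20).

Answer: Sometimes true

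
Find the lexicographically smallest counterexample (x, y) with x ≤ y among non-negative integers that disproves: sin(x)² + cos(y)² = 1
Substituting (0, 1) into the claim:
LHS = sin(0)² + cos(1)² = cos(1)² ≈ 0.2919
RHS = 1

Since LHS ≠ RHS, this pair disproves the claim, and no lexicographically smaller pair (x ≤ y, non-negative integers) does.

For instance (0, 4) is also a counterexample (LHS = cos(4)² ≈ 0.4272, RHS = 1), but it's lexicographically larger.

Answer: (x, y) = (0, 1)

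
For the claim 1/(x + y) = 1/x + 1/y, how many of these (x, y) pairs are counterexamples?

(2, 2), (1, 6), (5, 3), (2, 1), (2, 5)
5

Testing each pair:
(2, 2): LHS = 1/4, RHS = 1 → counterexample
(1, 6): LHS = 1/7, RHS = 7/6 → counterexample
(5, 3): LHS = 1/8, RHS = 8/15 → counterexample
(2, 1): LHS = 1/3, RHS = 3/2 → counterexample
(2, 5): LHS = 1/7, RHS = 7/10 → counterexample

That makes 5 counterexamples.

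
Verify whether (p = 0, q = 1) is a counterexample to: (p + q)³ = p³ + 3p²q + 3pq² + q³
Substituting p = 0, q = 1:
LHS = (0 + 1)³ = 1
RHS = 0³ + 3·0²·1 + 3·0·1² + 1³ = 1

The sides agree, so this pair does not disprove the claim.

Answer: No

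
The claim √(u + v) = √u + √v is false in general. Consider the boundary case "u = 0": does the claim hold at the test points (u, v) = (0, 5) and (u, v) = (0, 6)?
Yes, holds at both test points

At (0, 5): LHS = √(5) ≈ 2.236, RHS = √(5) ≈ 2.236 → equal
At (0, 6): LHS = √(6) ≈ 2.449, RHS = √(6) ≈ 2.449 → equal

So the claim does hold at both of these boundary points, even though it is not an identity.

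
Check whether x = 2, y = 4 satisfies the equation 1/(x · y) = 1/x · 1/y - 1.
Fails

Substituting x = 2, y = 4:

LHS = 1/(2 · 4) = 1/8
RHS = 1/2 · 1/4 - 1 = -7/8

LHS ≠ RHS, so the equation does not hold at this point.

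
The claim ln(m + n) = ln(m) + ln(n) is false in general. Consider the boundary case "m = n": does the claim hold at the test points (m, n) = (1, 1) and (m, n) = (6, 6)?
At (1, 1): LHS = ln(2) ≈ 0.6931 ≠ RHS = 0
At (6, 6): LHS = ln(12) ≈ 2.485 ≠ RHS = 2·ln(6) ≈ 3.584

Answer: No, fails at both test points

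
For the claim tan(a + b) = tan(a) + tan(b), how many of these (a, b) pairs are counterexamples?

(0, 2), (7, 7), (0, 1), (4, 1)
2

Testing each pair:
(0, 2): LHS = tan(2) ≈ -2.185, RHS = tan(2) ≈ -2.185 → satisfies claim
(7, 7): LHS = tan(14) ≈ 7.245, RHS = 2·tan(7) ≈ 1.743 → counterexample
(0, 1): LHS = tan(1) ≈ 1.557, RHS = tan(1) ≈ 1.557 → satisfies claim
(4, 1): LHS = tan(5) ≈ -3.381, RHS = tan(4) + tan(1) ≈ 2.715 → counterexample

That makes 2 counterexamples.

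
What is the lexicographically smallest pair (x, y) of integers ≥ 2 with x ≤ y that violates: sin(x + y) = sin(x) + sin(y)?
(x, y) = (2, 2)

Substituting (2, 2) into the claim:
LHS = sin(2 + 2) = sin(4) ≈ -0.7568
RHS = sin(2) + sin(2) = 2·sin(2) ≈ 1.819

Since LHS ≠ RHS, this pair disproves the claim, and no lexicographically smaller pair (x ≤ y, integers ≥ 2) does.

For instance (4, 8) is also a counterexample (LHS = sin(12) ≈ -0.5366, RHS = sin(4) + sin(8) ≈ 0.2326), but it's lexicographically larger.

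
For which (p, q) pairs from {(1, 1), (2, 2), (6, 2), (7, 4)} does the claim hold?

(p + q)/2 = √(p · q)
(1, 1), (2, 2)

Testing each pair:
(1, 1): LHS = 1, RHS = 1 → holds
(2, 2): LHS = 2, RHS = 2 → holds
(6, 2): LHS = 4, RHS = 2·√(3) ≈ 3.464 → fails
(7, 4): LHS = 11/2, RHS = 2·√(7) ≈ 5.292 → fails

2 of 4 pairs satisfy the claim.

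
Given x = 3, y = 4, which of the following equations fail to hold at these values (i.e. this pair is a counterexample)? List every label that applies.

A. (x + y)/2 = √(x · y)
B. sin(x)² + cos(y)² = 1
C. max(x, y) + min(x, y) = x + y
A, B

Evaluating each claim at the given values:
A. LHS = 7/2, RHS = 2·√(3) ≈ 3.464 → fails here (LHS ≠ RHS)
B. LHS = sin(3)² + cos(4)² ≈ 0.4472, RHS = 1 → fails here (LHS ≠ RHS)
C. LHS = 7, RHS = 7 → holds here (LHS = RHS)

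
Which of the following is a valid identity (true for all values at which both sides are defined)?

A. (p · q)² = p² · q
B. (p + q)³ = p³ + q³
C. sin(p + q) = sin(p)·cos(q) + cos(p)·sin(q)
C

A: fails at (3, 3) — LHS = 81, RHS = 27.
B: fails at (2, 2) — LHS = 64, RHS = 16.
C: holds — e.g. at (6, 7), both sides equal sin(13) ≈ 0.4202.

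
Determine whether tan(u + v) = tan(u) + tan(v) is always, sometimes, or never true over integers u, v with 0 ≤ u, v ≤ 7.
It holds at (u, v) = (3, 0) (both sides equal tan(3) ≈ -0.1425), but fails at (u, v) = (4, 4) (LHS = tan(8) ≈ -6.8, RHS = 2·tan(4) ≈ 2.316).

Answer: Sometimes true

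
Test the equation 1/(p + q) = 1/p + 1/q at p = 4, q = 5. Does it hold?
Fails

Substituting p = 4, q = 5:

LHS = 1/(4 + 5) = 1/9
RHS = 1/4 + 1/5 = 9/20

LHS ≠ RHS, so the equation does not hold at this point.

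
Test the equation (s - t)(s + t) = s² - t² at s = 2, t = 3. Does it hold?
Holds

Substituting s = 2, t = 3:

LHS = (2 - 3)(2 + 3) = -5
RHS = 2² - 3² = -5

LHS = RHS, so the equation holds at this point.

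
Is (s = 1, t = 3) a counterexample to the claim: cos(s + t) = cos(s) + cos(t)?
Substituting s = 1, t = 3:
LHS = cos(1 + 3) = cos(4) ≈ -0.6536
RHS = cos(1) + cos(3) ≈ -0.4497

Since LHS ≠ RHS, this pair disproves the claim.

Answer: Yes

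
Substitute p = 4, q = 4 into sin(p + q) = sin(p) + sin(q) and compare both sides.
LHS = sin(4 + 4) = sin(8) ≈ 0.9894
RHS = sin(4) + sin(4) = 2·sin(4) ≈ -1.514

LHS ≠ RHS (they differ by about 2.503), so the equation does not hold here.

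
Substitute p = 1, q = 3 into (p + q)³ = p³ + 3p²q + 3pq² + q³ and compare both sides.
LHS = (1 + 3)³ = 64
RHS = 1³ + 3·1²·3 + 3·1·3² + 3³ = 64

LHS = RHS: the two sides agree.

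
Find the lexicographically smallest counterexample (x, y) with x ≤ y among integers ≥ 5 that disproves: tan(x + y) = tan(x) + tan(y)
Substituting (5, 5) into the claim:
LHS = tan(5 + 5) = tan(10) ≈ 0.6484
RHS = tan(5) + tan(5) = 2·tan(5) ≈ -6.761

Since LHS ≠ RHS, this pair disproves the claim, and no lexicographically smaller pair (x ≤ y, integers ≥ 5) does.

For instance (6, 6) is also a counterexample (LHS = tan(12) ≈ -0.6359, RHS = 2·tan(6) ≈ -0.582), but it's lexicographically larger.

Answer: (x, y) = (5, 5)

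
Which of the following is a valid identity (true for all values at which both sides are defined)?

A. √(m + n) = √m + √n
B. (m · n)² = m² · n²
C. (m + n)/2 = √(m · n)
B

A: fails at (4, 6) — LHS = √(10) ≈ 3.162, RHS = 2 + √(6) ≈ 4.449.
B: holds — e.g. at (2, 2), both sides equal 16.
C: fails at (1, 5) — LHS = 3, RHS = √(5) ≈ 2.236.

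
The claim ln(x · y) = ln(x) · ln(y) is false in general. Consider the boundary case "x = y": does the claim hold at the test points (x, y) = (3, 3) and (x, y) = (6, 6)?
No, fails at both test points

At (3, 3): LHS = ln(9) ≈ 2.197 ≠ RHS = ln(3)² ≈ 1.207
At (6, 6): LHS = ln(36) ≈ 3.584 ≠ RHS = ln(6)² ≈ 3.21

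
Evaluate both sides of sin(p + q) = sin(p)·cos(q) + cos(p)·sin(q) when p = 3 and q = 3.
LHS = sin(3 + 3) = sin(6) ≈ -0.2794
RHS = sin(3)·cos(3) + cos(3)·sin(3) = 2·sin(3)·cos(3) ≈ -0.2794

LHS = RHS: the two sides agree.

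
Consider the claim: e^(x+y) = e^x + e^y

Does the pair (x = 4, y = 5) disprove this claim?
Substituting x = 4, y = 5:
LHS = e^(4+5) = e^9 ≈ 8103
RHS = e^4 + e^5 ≈ 203

Since LHS ≠ RHS, this pair disproves the claim.

Answer: Yes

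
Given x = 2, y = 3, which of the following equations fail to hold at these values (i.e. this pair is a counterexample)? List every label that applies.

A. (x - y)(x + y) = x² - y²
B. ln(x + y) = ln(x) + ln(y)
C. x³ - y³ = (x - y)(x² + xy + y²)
B

Evaluating each claim at the given values:
A. LHS = -5, RHS = -5 → holds here (LHS = RHS)
B. LHS = ln(5) ≈ 1.609, RHS = ln(2) + ln(3) ≈ 1.792 → fails here (LHS ≠ RHS)
C. LHS = -19, RHS = -19 → holds here (LHS = RHS)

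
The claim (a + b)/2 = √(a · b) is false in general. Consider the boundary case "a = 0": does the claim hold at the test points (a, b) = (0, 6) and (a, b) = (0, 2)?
At (0, 6): LHS = 3 ≠ RHS = 0
At (0, 2): LHS = 1 ≠ RHS = 0

Answer: No, fails at both test points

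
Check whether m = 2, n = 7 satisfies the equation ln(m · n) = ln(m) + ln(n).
Substituting m = 2, n = 7:

LHS = ln(2 · 7) = ln(14) ≈ 2.639
RHS = ln(2) + ln(7) ≈ 2.639

LHS = RHS, so the equation holds at this point.

Answer: Holds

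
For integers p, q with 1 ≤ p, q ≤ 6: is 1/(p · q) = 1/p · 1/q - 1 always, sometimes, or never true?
The claim fails for every pair in the range. For instance at (p, q) = (6, 5): LHS = 1/30, RHS = -29/30.

Answer: Never true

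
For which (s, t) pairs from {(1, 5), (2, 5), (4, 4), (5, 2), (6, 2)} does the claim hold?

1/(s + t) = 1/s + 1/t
Testing each pair:
(1, 5): LHS = 1/6, RHS = 6/5 → fails
(2, 5): LHS = 1/7, RHS = 7/10 → fails
(4, 4): LHS = 1/8, RHS = 1/2 → fails
(5, 2): LHS = 1/7, RHS = 7/10 → fails
(6, 2): LHS = 1/8, RHS = 2/3 → fails

No pair satisfies the claim.

Answer: None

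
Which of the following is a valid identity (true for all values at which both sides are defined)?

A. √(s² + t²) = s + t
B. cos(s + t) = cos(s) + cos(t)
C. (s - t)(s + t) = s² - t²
C

A: fails at (1, 5) — LHS = √(26) ≈ 5.099, RHS = 6.
B: fails at (4, 5) — LHS = cos(9) ≈ -0.9111, RHS = cos(4) + cos(5) ≈ -0.37.
C: holds — e.g. at (1, 2), both sides equal -3.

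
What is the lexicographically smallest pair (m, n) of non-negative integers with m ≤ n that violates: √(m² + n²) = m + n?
(m, n) = (1, 1)

At (0, 4): both sides equal 4, so it holds there.
At (0, 5): both sides equal 5, so it holds there.

Substituting (1, 1) into the claim:
LHS = √(1² + 1²) = √(2) ≈ 1.414
RHS = 1 + 1 = 2

Since LHS ≠ RHS, this pair disproves the claim, and no lexicographically smaller pair (m ≤ n, non-negative integers) does.

For instance (4, 4) is also a counterexample (LHS = 4·√(2) ≈ 5.657, RHS = 8), but it's lexicographically larger.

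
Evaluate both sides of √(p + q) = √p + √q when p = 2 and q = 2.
LHS = √(2 + 2) = 2
RHS = √2 + √2 = 2·√(2) ≈ 2.828

LHS ≠ RHS (they differ by about 0.8284), so the equation does not hold here.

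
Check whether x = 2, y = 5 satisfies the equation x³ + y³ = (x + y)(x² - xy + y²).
Substituting x = 2, y = 5:

LHS = 2³ + 5³ = 133
RHS = (2 + 5)(2² - 2·5 + 5²) = 133

LHS = RHS, so the equation holds at this point.

Answer: Holds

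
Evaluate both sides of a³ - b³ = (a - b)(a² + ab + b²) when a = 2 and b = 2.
LHS = 2³ - 2³ = 0
RHS = (2 - 2)(2² + 2·2 + 2²) = 0

LHS = RHS: the two sides agree.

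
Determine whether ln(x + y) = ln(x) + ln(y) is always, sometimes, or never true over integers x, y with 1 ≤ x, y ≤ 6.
Sometimes true

It holds at (x, y) = (2, 2) (both sides equal ln(4) ≈ 1.386), but fails at (x, y) = (5, 6) (LHS = ln(11) ≈ 2.398, RHS = ln(5) + ln(6) ≈ 3.401).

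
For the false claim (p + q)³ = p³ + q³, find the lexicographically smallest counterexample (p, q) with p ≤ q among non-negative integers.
(p, q) = (1, 1)

Substituting (1, 1) into the claim:
LHS = (1 + 1)³ = 8
RHS = 1³ + 1³ = 2

Since LHS ≠ RHS, this pair disproves the claim, and no lexicographically smaller pair (p ≤ q, non-negative integers) does.

For instance (4, 4) is also a counterexample (LHS = 512, RHS = 128), but it's lexicographically larger.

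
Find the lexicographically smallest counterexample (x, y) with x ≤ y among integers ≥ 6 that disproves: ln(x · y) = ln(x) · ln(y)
(x, y) = (6, 6)

Substituting (6, 6) into the claim:
LHS = ln(6 · 6) = ln(36) ≈ 3.584
RHS = ln(6) · ln(6) = ln(6)² ≈ 3.21

Since LHS ≠ RHS, this pair disproves the claim, and no lexicographically smaller pair (x ≤ y, integers ≥ 6) does.

For instance (8, 9) is also a counterexample (LHS = ln(72) ≈ 4.277, RHS = ln(8)·ln(9) ≈ 4.569), but it's lexicographically larger.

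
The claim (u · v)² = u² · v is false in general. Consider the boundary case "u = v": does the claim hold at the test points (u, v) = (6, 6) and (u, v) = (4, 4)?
No, fails at both test points

At (6, 6): LHS = 1296 ≠ RHS = 216
At (4, 4): LHS = 256 ≠ RHS = 64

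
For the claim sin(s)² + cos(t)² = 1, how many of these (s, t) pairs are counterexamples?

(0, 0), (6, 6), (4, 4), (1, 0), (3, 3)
1

Testing each pair:
(0, 0): LHS = 1, RHS = 1 → satisfies claim
(6, 6): LHS = sin(6)² + cos(6)² = 1, RHS = 1 → satisfies claim
(4, 4): LHS = cos(4)² + sin(4)² = 1, RHS = 1 → satisfies claim
(1, 0): LHS = sin(1)² + 1 ≈ 1.708, RHS = 1 → counterexample
(3, 3): LHS = sin(3)² + cos(3)² = 1, RHS = 1 → satisfies claim

That makes 1 counterexample.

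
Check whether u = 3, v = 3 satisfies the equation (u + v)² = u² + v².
Fails

Substituting u = 3, v = 3:

LHS = (3 + 3)² = 36
RHS = 3² + 3² = 18

LHS ≠ RHS, so the equation does not hold at this point.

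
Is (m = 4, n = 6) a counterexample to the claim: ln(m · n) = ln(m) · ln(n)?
Substituting m = 4, n = 6:
LHS = ln(4 · 6) = ln(24) ≈ 3.178
RHS = ln(4) · ln(6) ≈ 2.484

Since LHS ≠ RHS, this pair disproves the claim.

Answer: Yes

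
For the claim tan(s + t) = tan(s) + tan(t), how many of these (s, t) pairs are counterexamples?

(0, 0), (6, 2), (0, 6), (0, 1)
1

Testing each pair:
(0, 0): LHS = 0, RHS = 0 → satisfies claim
(6, 2): LHS = tan(8) ≈ -6.8, RHS = tan(2) + tan(6) ≈ -2.476 → counterexample
(0, 6): LHS = tan(6) ≈ -0.291, RHS = tan(6) ≈ -0.291 → satisfies claim
(0, 1): LHS = tan(1) ≈ 1.557, RHS = tan(1) ≈ 1.557 → satisfies claim

That makes 1 counterexample.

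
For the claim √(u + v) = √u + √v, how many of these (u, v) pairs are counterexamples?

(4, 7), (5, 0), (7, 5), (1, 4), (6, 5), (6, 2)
Testing each pair:
(4, 7): LHS = √(11) ≈ 3.317, RHS = 2 + √(7) ≈ 4.646 → counterexample
(5, 0): LHS = √(5) ≈ 2.236, RHS = √(5) ≈ 2.236 → satisfies claim
(7, 5): LHS = 2·√(3) ≈ 3.464, RHS = √(5) + √(7) ≈ 4.882 → counterexample
(1, 4): LHS = √(5) ≈ 2.236, RHS = 3 → counterexample
(6, 5): LHS = √(11) ≈ 3.317, RHS = √(5) + √(6) ≈ 4.686 → counterexample
(6, 2): LHS = 2·√(2) ≈ 2.828, RHS = √(2) + √(6) ≈ 3.864 → counterexample

That makes 5 counterexamples.

Answer: 5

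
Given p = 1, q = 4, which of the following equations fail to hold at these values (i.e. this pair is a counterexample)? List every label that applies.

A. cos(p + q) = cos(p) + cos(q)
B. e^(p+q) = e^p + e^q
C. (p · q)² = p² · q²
A, B

Evaluating each claim at the given values:
A. LHS = cos(5) ≈ 0.2837, RHS = cos(4) + cos(1) ≈ -0.1133 → fails here (LHS ≠ RHS)
B. LHS = e^5 ≈ 148.4, RHS = e + e^4 ≈ 57.32 → fails here (LHS ≠ RHS)
C. LHS = 16, RHS = 16 → holds here (LHS = RHS)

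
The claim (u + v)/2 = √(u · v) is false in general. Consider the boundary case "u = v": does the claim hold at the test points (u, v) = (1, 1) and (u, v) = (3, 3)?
At (1, 1): LHS = 1, RHS = 1 → equal
At (3, 3): LHS = 3, RHS = 3 → equal

So the claim does hold at both of these boundary points, even though it is not an identity.

Answer: Yes, holds at both test points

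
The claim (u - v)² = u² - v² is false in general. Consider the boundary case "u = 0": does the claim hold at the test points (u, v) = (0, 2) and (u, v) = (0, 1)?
No, fails at both test points

At (0, 2): LHS = 4 ≠ RHS = -4
At (0, 1): LHS = 1 ≠ RHS = -1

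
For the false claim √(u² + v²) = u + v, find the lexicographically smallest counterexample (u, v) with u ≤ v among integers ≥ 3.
(u, v) = (3, 3)

Substituting (3, 3) into the claim:
LHS = √(3² + 3²) = 3·√(2) ≈ 4.243
RHS = 3 + 3 = 6

Since LHS ≠ RHS, this pair disproves the claim, and no lexicographically smaller pair (u ≤ v, integers ≥ 3) does.

For instance (3, 7) is also a counterexample (LHS = √(58) ≈ 7.616, RHS = 10), but it's lexicographically larger.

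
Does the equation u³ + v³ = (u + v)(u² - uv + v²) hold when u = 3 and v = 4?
Substituting u = 3, v = 4:

LHS = 3³ + 4³ = 91
RHS = (3 + 4)(3² - 3·4 + 4²) = 91

LHS = RHS, so the equation holds at this point.

Answer: Holds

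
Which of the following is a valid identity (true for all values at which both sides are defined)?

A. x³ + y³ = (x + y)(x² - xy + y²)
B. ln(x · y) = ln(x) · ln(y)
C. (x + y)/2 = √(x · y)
A

A: holds — e.g. at (2, 7), both sides equal 351.
B: fails at (1, 2) — LHS = ln(2) ≈ 0.6931, RHS = 0.
C: fails at (1, 5) — LHS = 3, RHS = √(5) ≈ 2.236.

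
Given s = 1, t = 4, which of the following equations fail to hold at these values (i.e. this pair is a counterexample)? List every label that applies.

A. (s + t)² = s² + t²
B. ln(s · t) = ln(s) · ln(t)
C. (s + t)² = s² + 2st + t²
Evaluating each claim at the given values:
A. LHS = 25, RHS = 17 → fails here (LHS ≠ RHS)
B. LHS = ln(4) ≈ 1.386, RHS = 0 → fails here (LHS ≠ RHS)
C. LHS = 25, RHS = 25 → holds here (LHS = RHS)

Answer: A, B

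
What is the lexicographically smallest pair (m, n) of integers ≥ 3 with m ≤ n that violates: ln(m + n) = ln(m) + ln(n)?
(m, n) = (3, 3)

Substituting (3, 3) into the claim:
LHS = ln(3 + 3) = ln(6) ≈ 1.792
RHS = ln(3) + ln(3) = 2·ln(3) ≈ 2.197

Since LHS ≠ RHS, this pair disproves the claim, and no lexicographically smaller pair (m ≤ n, integers ≥ 3) does.

For instance (5, 9) is also a counterexample (LHS = ln(14) ≈ 2.639, RHS = ln(5) + ln(9) ≈ 3.807), but it's lexicographically larger.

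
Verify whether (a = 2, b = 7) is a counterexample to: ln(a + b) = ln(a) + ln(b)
Substituting a = 2, b = 7:
LHS = ln(2 + 7) = ln(9) ≈ 2.197
RHS = ln(2) + ln(7) ≈ 2.639

Since LHS ≠ RHS, this pair disproves the claim.

Answer: Yes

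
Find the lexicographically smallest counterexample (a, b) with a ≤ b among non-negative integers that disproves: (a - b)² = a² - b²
Substituting (0, 1) into the claim:
LHS = (0 - 1)² = 1
RHS = 0² - 1² = -1

Since LHS ≠ RHS, this pair disproves the claim, and no lexicographically smaller pair (a ≤ b, non-negative integers) does.

For instance (2, 7) is also a counterexample (LHS = 25, RHS = -45), but it's lexicographically larger.

Answer: (a, b) = (0, 1)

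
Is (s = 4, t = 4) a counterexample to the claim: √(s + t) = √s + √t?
Substituting s = 4, t = 4:
LHS = √(4 + 4) = 2·√(2) ≈ 2.828
RHS = √4 + √4 = 4

Since LHS ≠ RHS, this pair disproves the claim.

Answer: Yes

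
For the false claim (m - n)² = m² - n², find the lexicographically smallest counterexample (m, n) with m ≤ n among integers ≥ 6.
At (6, 6): both sides equal 0, so it holds there.

Substituting (6, 7) into the claim:
LHS = (6 - 7)² = 1
RHS = 6² - 7² = -13

Since LHS ≠ RHS, this pair disproves the claim, and no lexicographically smaller pair (m ≤ n, integers ≥ 6) does.

For instance (7, 9) is also a counterexample (LHS = 4, RHS = -32), but it's lexicographically larger.

Answer: (m, n) = (6, 7)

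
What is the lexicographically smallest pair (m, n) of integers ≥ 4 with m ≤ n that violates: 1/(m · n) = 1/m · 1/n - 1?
Substituting (4, 4) into the claim:
LHS = 1/(4 · 4) = 1/16
RHS = 1/4 · 1/4 - 1 = -15/16

Since LHS ≠ RHS, this pair disproves the claim, and no lexicographically smaller pair (m ≤ n, integers ≥ 4) does.

For instance (5, 9) is also a counterexample (LHS = 1/45, RHS = -44/45), but it's lexicographically larger.

Answer: (m, n) = (4, 4)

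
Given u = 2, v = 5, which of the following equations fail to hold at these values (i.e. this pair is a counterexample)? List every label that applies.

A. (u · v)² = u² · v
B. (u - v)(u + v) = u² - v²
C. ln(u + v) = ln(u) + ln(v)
Evaluating each claim at the given values:
A. LHS = 100, RHS = 20 → fails here (LHS ≠ RHS)
B. LHS = -21, RHS = -21 → holds here (LHS = RHS)
C. LHS = ln(7) ≈ 1.946, RHS = ln(2) + ln(5) ≈ 2.303 → fails here (LHS ≠ RHS)

Answer: A, C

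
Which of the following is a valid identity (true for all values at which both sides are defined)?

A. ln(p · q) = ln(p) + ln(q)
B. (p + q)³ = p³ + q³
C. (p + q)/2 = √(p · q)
A: holds — e.g. at (1, 5), both sides equal ln(5) ≈ 1.609.
B: fails at (5, 8) — LHS = 2197, RHS = 637.
C: fails at (6, 7) — LHS = 13/2, RHS = √(42) ≈ 6.481.

Answer: A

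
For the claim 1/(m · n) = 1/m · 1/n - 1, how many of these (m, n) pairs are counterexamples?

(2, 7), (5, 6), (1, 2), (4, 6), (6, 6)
5

Testing each pair:
(2, 7): LHS = 1/14, RHS = -13/14 → counterexample
(5, 6): LHS = 1/30, RHS = -29/30 → counterexample
(1, 2): LHS = 1/2, RHS = -1/2 → counterexample
(4, 6): LHS = 1/24, RHS = -23/24 → counterexample
(6, 6): LHS = 1/36, RHS = -35/36 → counterexample

That makes 5 counterexamples.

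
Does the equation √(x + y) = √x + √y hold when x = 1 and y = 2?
Substituting x = 1, y = 2:

LHS = √(1 + 2) = √(3) ≈ 1.732
RHS = √1 + √2 = 1 + √(2) ≈ 2.414

LHS ≠ RHS, so the equation does not hold at this point.

Answer: Fails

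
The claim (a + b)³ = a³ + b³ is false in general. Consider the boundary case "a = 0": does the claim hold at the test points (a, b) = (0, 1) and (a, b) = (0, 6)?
Yes, holds at both test points

At (0, 1): LHS = 1, RHS = 1 → equal
At (0, 6): LHS = 216, RHS = 216 → equal

So the claim does hold at both of these boundary points, even though it is not an identity.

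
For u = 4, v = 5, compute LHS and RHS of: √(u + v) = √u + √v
LHS = √(4 + 5) = 3
RHS = √4 + √5 = 2 + √(5) ≈ 4.236

LHS ≠ RHS (they differ by about 1.236), so the equation does not hold here.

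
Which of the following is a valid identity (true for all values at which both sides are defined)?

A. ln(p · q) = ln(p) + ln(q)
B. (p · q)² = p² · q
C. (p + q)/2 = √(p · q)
A: holds — e.g. at (4, 4), both sides equal ln(16) ≈ 2.773.
B: fails at (5, 8) — LHS = 1600, RHS = 200.
C: fails at (2, 7) — LHS = 9/2, RHS = √(14) ≈ 3.742.

Answer: A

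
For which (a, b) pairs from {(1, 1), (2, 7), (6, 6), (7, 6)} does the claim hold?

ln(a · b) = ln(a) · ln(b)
(1, 1)

Testing each pair:
(1, 1): LHS = 0, RHS = 0 → holds
(2, 7): LHS = ln(14) ≈ 2.639, RHS = ln(2)·ln(7) ≈ 1.349 → fails
(6, 6): LHS = ln(36) ≈ 3.584, RHS = ln(6)² ≈ 3.21 → fails
(7, 6): LHS = ln(42) ≈ 3.738, RHS = ln(6)·ln(7) ≈ 3.487 → fails

1 of 4 pairs satisfies the claim.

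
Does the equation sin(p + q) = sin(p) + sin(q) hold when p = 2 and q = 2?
Fails

Substituting p = 2, q = 2:

LHS = sin(2 + 2) = sin(4) ≈ -0.7568
RHS = sin(2) + sin(2) = 2·sin(2) ≈ 1.819

LHS ≠ RHS, so the equation does not hold at this point.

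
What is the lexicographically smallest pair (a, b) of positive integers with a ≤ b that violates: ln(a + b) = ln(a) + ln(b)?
Substituting (1, 1) into the claim:
LHS = ln(1 + 1) = ln(2) ≈ 0.6931
RHS = ln(1) + ln(1) = 0

Since LHS ≠ RHS, this pair disproves the claim, and no lexicographically smaller pair (a ≤ b, positive integers) does.

For instance (8, 8) is also a counterexample (LHS = ln(16) ≈ 2.773, RHS = 2·ln(8) ≈ 4.159), but it's lexicographically larger.

Answer: (a, b) = (1, 1)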